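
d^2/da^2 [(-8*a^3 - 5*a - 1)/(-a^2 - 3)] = 2*(-19*a^3 + 3*a^2 + 171*a - 3)/(a^6 + 9*a^4 + 27*a^2 + 27)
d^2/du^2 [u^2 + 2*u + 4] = 2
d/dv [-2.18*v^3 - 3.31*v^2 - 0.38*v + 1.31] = -6.54*v^2 - 6.62*v - 0.38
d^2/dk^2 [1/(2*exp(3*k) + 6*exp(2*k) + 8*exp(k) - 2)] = ((3*exp(2*k) + 6*exp(k) + 4)^2*exp(k) - (9*exp(2*k) + 12*exp(k) + 4)*(exp(3*k) + 3*exp(2*k) + 4*exp(k) - 1)/2)*exp(k)/(exp(3*k) + 3*exp(2*k) + 4*exp(k) - 1)^3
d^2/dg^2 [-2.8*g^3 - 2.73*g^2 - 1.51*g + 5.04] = -16.8*g - 5.46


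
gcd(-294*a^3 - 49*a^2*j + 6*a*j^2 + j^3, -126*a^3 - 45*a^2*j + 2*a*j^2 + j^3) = 42*a^2 + a*j - j^2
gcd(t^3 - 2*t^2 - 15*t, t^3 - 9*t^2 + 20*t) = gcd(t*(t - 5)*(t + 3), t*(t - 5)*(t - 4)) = t^2 - 5*t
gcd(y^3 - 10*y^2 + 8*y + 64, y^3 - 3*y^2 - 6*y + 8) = y^2 - 2*y - 8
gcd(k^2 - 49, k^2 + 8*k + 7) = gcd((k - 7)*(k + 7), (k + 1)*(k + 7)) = k + 7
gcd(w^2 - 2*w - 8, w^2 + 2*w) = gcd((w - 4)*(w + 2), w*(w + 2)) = w + 2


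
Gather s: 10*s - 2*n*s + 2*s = s*(12 - 2*n)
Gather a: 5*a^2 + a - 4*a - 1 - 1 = 5*a^2 - 3*a - 2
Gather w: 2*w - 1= 2*w - 1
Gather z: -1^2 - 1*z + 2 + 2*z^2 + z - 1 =2*z^2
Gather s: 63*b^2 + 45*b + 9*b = 63*b^2 + 54*b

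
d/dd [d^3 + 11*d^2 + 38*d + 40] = 3*d^2 + 22*d + 38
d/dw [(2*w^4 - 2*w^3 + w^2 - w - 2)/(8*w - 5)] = (48*w^4 - 72*w^3 + 38*w^2 - 10*w + 21)/(64*w^2 - 80*w + 25)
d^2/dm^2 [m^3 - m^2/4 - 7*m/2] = 6*m - 1/2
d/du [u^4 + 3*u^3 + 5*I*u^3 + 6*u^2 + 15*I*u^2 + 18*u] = 4*u^3 + u^2*(9 + 15*I) + u*(12 + 30*I) + 18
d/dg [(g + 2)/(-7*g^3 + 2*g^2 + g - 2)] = (-7*g^3 + 2*g^2 + g - (g + 2)*(-21*g^2 + 4*g + 1) - 2)/(7*g^3 - 2*g^2 - g + 2)^2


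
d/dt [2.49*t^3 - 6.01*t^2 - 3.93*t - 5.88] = 7.47*t^2 - 12.02*t - 3.93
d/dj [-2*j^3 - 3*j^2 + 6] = 6*j*(-j - 1)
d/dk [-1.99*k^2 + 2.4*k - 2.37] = 2.4 - 3.98*k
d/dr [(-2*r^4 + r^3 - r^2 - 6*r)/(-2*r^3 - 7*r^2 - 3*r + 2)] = (4*r^6 + 28*r^5 + 9*r^4 - 46*r^3 - 33*r^2 - 4*r - 12)/(4*r^6 + 28*r^5 + 61*r^4 + 34*r^3 - 19*r^2 - 12*r + 4)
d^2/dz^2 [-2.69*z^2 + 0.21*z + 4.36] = -5.38000000000000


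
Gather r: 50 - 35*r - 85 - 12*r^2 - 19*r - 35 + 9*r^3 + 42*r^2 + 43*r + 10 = 9*r^3 + 30*r^2 - 11*r - 60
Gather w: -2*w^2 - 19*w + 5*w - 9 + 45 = -2*w^2 - 14*w + 36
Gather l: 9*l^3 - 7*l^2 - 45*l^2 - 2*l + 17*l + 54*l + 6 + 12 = 9*l^3 - 52*l^2 + 69*l + 18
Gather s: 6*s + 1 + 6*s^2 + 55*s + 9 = 6*s^2 + 61*s + 10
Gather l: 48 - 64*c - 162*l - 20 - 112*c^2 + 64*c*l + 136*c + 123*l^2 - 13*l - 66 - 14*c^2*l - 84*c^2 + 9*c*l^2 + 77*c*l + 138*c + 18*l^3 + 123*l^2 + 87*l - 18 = -196*c^2 + 210*c + 18*l^3 + l^2*(9*c + 246) + l*(-14*c^2 + 141*c - 88) - 56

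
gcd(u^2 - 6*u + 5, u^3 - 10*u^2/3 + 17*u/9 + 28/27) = 1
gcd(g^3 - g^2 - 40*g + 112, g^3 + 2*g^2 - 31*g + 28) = g^2 + 3*g - 28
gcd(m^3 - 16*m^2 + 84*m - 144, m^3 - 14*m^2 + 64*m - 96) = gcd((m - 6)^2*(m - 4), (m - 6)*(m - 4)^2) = m^2 - 10*m + 24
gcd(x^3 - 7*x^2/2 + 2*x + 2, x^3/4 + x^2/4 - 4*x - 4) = 1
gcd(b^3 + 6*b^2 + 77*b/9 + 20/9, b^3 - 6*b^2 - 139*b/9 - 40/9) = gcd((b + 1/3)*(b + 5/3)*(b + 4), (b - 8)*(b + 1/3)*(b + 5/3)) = b^2 + 2*b + 5/9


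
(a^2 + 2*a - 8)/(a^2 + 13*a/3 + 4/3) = 3*(a - 2)/(3*a + 1)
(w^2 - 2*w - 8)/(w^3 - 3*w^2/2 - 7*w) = 2*(w - 4)/(w*(2*w - 7))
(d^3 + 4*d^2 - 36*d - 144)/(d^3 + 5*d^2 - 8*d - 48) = (d^2 - 36)/(d^2 + d - 12)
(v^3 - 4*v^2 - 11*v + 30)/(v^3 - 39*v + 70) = (v + 3)/(v + 7)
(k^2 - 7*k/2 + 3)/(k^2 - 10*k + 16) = (k - 3/2)/(k - 8)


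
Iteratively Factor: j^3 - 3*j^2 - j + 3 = (j - 3)*(j^2 - 1) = (j - 3)*(j + 1)*(j - 1)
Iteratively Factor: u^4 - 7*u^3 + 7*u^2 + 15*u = (u + 1)*(u^3 - 8*u^2 + 15*u) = (u - 5)*(u + 1)*(u^2 - 3*u) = (u - 5)*(u - 3)*(u + 1)*(u)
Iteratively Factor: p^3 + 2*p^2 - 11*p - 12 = (p + 1)*(p^2 + p - 12) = (p + 1)*(p + 4)*(p - 3)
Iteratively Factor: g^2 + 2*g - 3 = (g - 1)*(g + 3)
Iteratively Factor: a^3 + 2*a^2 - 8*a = (a - 2)*(a^2 + 4*a) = (a - 2)*(a + 4)*(a)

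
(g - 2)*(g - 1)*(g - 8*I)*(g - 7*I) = g^4 - 3*g^3 - 15*I*g^3 - 54*g^2 + 45*I*g^2 + 168*g - 30*I*g - 112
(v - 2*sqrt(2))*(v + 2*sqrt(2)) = v^2 - 8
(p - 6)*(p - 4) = p^2 - 10*p + 24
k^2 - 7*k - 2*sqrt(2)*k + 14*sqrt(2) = (k - 7)*(k - 2*sqrt(2))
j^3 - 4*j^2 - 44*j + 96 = (j - 8)*(j - 2)*(j + 6)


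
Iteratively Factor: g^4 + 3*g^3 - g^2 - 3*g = (g)*(g^3 + 3*g^2 - g - 3) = g*(g + 3)*(g^2 - 1) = g*(g - 1)*(g + 3)*(g + 1)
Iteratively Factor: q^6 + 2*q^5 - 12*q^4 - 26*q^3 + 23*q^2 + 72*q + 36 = (q + 1)*(q^5 + q^4 - 13*q^3 - 13*q^2 + 36*q + 36) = (q + 1)^2*(q^4 - 13*q^2 + 36) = (q - 3)*(q + 1)^2*(q^3 + 3*q^2 - 4*q - 12) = (q - 3)*(q + 1)^2*(q + 3)*(q^2 - 4) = (q - 3)*(q - 2)*(q + 1)^2*(q + 3)*(q + 2)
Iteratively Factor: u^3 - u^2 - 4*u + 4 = (u - 2)*(u^2 + u - 2) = (u - 2)*(u + 2)*(u - 1)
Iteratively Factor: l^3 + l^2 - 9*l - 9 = (l - 3)*(l^2 + 4*l + 3) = (l - 3)*(l + 1)*(l + 3)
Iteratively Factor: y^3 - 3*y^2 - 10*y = (y)*(y^2 - 3*y - 10) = y*(y + 2)*(y - 5)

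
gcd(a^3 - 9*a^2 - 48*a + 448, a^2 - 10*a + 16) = a - 8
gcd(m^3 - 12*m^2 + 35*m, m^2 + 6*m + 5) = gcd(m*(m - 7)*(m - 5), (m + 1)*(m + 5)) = 1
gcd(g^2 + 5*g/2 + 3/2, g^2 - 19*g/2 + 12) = 1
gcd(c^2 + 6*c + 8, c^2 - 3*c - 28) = c + 4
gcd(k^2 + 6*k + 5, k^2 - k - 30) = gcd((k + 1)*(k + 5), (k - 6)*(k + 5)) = k + 5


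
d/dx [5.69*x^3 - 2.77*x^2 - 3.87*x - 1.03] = 17.07*x^2 - 5.54*x - 3.87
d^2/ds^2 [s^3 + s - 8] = 6*s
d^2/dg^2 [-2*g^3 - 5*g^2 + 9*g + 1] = -12*g - 10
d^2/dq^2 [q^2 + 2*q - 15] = 2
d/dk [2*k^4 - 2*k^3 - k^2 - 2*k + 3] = 8*k^3 - 6*k^2 - 2*k - 2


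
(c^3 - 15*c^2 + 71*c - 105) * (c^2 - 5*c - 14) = c^5 - 20*c^4 + 132*c^3 - 250*c^2 - 469*c + 1470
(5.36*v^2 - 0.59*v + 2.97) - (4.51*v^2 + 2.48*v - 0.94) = 0.850000000000001*v^2 - 3.07*v + 3.91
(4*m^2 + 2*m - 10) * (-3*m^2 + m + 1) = -12*m^4 - 2*m^3 + 36*m^2 - 8*m - 10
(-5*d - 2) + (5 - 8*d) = 3 - 13*d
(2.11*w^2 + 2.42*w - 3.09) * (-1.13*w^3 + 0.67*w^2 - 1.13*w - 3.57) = -2.3843*w^5 - 1.3209*w^4 + 2.7288*w^3 - 12.3376*w^2 - 5.1477*w + 11.0313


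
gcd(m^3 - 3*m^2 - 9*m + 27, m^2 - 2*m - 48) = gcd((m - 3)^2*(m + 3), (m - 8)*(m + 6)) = 1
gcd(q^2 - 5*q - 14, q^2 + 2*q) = q + 2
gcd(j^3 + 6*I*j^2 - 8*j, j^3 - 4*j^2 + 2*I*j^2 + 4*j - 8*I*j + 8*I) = j + 2*I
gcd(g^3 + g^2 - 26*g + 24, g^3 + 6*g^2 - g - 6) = g^2 + 5*g - 6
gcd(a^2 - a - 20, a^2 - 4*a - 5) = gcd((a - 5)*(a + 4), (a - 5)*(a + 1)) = a - 5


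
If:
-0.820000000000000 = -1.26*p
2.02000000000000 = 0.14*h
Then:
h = 14.43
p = 0.65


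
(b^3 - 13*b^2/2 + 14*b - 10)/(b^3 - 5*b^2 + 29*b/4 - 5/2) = 2*(b - 2)/(2*b - 1)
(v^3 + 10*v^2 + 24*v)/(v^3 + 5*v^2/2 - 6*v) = 2*(v + 6)/(2*v - 3)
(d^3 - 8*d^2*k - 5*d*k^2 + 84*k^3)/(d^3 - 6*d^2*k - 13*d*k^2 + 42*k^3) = (d - 4*k)/(d - 2*k)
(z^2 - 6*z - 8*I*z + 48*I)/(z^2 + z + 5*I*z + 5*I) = (z^2 - 6*z - 8*I*z + 48*I)/(z^2 + z + 5*I*z + 5*I)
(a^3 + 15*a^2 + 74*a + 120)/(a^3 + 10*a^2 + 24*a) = (a + 5)/a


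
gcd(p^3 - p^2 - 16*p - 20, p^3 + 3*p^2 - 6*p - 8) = 1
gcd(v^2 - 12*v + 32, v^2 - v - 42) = 1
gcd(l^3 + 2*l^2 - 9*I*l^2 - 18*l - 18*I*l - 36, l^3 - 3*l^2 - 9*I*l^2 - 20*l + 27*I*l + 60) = 1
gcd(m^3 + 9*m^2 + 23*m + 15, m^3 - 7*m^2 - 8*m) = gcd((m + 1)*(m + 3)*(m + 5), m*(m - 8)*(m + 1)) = m + 1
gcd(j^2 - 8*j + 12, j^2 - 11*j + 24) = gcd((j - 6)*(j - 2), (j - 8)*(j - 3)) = 1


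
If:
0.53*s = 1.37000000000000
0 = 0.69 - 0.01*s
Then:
No Solution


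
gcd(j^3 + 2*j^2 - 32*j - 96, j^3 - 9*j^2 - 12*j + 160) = j + 4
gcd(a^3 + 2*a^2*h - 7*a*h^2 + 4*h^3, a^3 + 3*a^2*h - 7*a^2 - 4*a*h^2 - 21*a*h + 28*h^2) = a^2 + 3*a*h - 4*h^2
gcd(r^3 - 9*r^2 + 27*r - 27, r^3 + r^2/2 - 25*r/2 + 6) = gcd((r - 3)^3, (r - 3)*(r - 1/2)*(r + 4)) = r - 3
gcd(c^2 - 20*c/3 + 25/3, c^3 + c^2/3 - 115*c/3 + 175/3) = c^2 - 20*c/3 + 25/3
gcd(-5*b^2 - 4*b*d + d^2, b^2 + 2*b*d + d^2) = b + d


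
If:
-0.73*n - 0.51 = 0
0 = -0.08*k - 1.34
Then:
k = -16.75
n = -0.70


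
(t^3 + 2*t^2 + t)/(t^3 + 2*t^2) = (t^2 + 2*t + 1)/(t*(t + 2))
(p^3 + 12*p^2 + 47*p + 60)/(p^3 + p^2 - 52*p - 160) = (p + 3)/(p - 8)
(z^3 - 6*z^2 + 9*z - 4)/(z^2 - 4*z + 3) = (z^2 - 5*z + 4)/(z - 3)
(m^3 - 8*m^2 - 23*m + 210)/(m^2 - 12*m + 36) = (m^2 - 2*m - 35)/(m - 6)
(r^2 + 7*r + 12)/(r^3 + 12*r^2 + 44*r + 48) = (r + 3)/(r^2 + 8*r + 12)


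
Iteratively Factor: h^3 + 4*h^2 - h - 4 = (h - 1)*(h^2 + 5*h + 4) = (h - 1)*(h + 1)*(h + 4)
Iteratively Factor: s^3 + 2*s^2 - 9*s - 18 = (s + 3)*(s^2 - s - 6) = (s + 2)*(s + 3)*(s - 3)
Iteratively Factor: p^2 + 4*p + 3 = (p + 1)*(p + 3)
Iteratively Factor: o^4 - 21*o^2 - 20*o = (o + 1)*(o^3 - o^2 - 20*o) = (o - 5)*(o + 1)*(o^2 + 4*o) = (o - 5)*(o + 1)*(o + 4)*(o)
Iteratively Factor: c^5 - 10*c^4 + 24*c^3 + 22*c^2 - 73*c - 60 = (c + 1)*(c^4 - 11*c^3 + 35*c^2 - 13*c - 60) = (c - 5)*(c + 1)*(c^3 - 6*c^2 + 5*c + 12) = (c - 5)*(c - 3)*(c + 1)*(c^2 - 3*c - 4) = (c - 5)*(c - 3)*(c + 1)^2*(c - 4)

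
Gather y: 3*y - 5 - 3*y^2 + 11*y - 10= -3*y^2 + 14*y - 15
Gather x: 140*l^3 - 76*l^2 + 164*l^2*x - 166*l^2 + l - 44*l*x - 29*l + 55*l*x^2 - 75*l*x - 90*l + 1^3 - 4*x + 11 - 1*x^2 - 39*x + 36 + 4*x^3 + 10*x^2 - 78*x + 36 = 140*l^3 - 242*l^2 - 118*l + 4*x^3 + x^2*(55*l + 9) + x*(164*l^2 - 119*l - 121) + 84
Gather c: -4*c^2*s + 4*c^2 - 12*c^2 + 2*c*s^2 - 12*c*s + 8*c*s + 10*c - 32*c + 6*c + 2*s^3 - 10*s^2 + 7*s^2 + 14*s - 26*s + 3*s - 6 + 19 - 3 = c^2*(-4*s - 8) + c*(2*s^2 - 4*s - 16) + 2*s^3 - 3*s^2 - 9*s + 10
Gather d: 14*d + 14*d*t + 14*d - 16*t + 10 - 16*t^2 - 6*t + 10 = d*(14*t + 28) - 16*t^2 - 22*t + 20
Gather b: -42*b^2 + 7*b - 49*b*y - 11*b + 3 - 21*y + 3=-42*b^2 + b*(-49*y - 4) - 21*y + 6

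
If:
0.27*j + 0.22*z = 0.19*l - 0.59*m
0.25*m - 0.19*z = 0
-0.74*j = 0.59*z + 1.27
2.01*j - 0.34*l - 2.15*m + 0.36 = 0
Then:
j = -1.27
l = -3.77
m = -0.42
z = -0.56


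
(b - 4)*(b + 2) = b^2 - 2*b - 8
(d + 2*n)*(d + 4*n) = d^2 + 6*d*n + 8*n^2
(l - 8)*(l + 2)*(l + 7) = l^3 + l^2 - 58*l - 112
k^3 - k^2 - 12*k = k*(k - 4)*(k + 3)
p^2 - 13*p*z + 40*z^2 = (p - 8*z)*(p - 5*z)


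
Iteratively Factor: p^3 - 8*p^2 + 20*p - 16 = (p - 2)*(p^2 - 6*p + 8) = (p - 2)^2*(p - 4)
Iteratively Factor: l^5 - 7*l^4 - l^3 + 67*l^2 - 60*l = (l - 4)*(l^4 - 3*l^3 - 13*l^2 + 15*l) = (l - 4)*(l - 1)*(l^3 - 2*l^2 - 15*l) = l*(l - 4)*(l - 1)*(l^2 - 2*l - 15) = l*(l - 4)*(l - 1)*(l + 3)*(l - 5)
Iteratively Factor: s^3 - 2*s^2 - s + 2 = (s - 1)*(s^2 - s - 2) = (s - 2)*(s - 1)*(s + 1)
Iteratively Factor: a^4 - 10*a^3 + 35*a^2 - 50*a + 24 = (a - 4)*(a^3 - 6*a^2 + 11*a - 6) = (a - 4)*(a - 3)*(a^2 - 3*a + 2) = (a - 4)*(a - 3)*(a - 1)*(a - 2)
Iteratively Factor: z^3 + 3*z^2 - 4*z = (z + 4)*(z^2 - z) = (z - 1)*(z + 4)*(z)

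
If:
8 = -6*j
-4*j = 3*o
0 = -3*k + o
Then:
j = -4/3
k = 16/27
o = 16/9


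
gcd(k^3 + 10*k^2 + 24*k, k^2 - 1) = 1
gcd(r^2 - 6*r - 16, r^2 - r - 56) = r - 8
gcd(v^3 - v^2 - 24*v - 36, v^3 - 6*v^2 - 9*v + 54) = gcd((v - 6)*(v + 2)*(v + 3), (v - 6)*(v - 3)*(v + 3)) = v^2 - 3*v - 18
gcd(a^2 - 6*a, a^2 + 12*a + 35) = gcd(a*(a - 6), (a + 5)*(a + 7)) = 1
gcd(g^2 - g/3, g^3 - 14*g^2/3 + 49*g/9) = g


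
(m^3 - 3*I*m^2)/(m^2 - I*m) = m*(m - 3*I)/(m - I)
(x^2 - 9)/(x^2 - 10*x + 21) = (x + 3)/(x - 7)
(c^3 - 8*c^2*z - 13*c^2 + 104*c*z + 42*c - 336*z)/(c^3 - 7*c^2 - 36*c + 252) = (c - 8*z)/(c + 6)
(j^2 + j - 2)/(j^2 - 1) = (j + 2)/(j + 1)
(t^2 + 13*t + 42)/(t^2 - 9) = (t^2 + 13*t + 42)/(t^2 - 9)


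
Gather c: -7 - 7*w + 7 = -7*w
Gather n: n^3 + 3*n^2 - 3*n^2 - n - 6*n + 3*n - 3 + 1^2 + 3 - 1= n^3 - 4*n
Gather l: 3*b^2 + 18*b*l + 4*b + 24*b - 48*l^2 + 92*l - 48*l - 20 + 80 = 3*b^2 + 28*b - 48*l^2 + l*(18*b + 44) + 60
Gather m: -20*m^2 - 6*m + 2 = -20*m^2 - 6*m + 2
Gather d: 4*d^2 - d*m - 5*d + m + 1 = 4*d^2 + d*(-m - 5) + m + 1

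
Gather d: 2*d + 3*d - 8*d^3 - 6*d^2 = -8*d^3 - 6*d^2 + 5*d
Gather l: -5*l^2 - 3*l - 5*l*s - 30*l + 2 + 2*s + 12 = -5*l^2 + l*(-5*s - 33) + 2*s + 14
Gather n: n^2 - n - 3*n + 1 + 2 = n^2 - 4*n + 3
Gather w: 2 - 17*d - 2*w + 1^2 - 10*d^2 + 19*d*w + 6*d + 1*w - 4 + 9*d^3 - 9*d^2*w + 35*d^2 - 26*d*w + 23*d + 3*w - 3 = 9*d^3 + 25*d^2 + 12*d + w*(-9*d^2 - 7*d + 2) - 4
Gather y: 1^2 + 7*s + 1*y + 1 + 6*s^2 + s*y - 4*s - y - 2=6*s^2 + s*y + 3*s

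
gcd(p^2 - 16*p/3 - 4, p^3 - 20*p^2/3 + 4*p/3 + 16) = p - 6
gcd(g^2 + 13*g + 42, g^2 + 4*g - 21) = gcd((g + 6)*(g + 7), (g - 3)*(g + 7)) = g + 7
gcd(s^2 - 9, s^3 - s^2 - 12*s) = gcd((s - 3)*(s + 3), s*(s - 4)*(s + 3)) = s + 3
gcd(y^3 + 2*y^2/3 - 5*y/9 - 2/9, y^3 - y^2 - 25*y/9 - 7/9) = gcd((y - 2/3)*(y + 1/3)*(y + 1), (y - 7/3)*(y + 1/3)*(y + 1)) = y^2 + 4*y/3 + 1/3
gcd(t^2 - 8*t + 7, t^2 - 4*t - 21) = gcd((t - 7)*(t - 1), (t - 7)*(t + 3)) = t - 7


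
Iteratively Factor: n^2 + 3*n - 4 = (n + 4)*(n - 1)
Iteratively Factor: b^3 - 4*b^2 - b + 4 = (b - 1)*(b^2 - 3*b - 4) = (b - 4)*(b - 1)*(b + 1)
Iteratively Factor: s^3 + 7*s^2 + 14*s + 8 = (s + 2)*(s^2 + 5*s + 4) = (s + 1)*(s + 2)*(s + 4)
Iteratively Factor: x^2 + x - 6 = (x + 3)*(x - 2)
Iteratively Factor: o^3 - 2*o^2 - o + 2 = (o - 2)*(o^2 - 1) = (o - 2)*(o + 1)*(o - 1)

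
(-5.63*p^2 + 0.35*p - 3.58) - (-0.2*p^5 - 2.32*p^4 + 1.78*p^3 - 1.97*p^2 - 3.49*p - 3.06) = 0.2*p^5 + 2.32*p^4 - 1.78*p^3 - 3.66*p^2 + 3.84*p - 0.52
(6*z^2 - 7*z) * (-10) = -60*z^2 + 70*z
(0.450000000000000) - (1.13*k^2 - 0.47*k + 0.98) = -1.13*k^2 + 0.47*k - 0.53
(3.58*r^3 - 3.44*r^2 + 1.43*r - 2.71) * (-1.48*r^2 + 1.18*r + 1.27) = -5.2984*r^5 + 9.3156*r^4 - 1.629*r^3 + 1.3294*r^2 - 1.3817*r - 3.4417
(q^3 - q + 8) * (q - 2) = q^4 - 2*q^3 - q^2 + 10*q - 16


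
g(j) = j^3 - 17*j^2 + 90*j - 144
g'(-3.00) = 219.00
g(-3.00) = -594.00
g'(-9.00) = 639.00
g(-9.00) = -3060.00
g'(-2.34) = 185.99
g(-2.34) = -460.50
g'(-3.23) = 231.12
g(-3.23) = -645.76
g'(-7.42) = 507.45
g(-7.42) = -2156.28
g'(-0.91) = 123.42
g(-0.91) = -240.73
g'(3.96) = 2.40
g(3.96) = 7.91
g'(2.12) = 31.40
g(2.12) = -20.08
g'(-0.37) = 102.99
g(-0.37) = -179.68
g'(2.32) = 27.27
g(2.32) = -14.21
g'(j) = 3*j^2 - 34*j + 90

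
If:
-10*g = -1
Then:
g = 1/10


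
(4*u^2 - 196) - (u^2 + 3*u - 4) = 3*u^2 - 3*u - 192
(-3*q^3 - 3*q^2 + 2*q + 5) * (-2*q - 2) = 6*q^4 + 12*q^3 + 2*q^2 - 14*q - 10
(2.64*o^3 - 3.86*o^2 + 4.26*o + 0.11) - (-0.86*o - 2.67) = 2.64*o^3 - 3.86*o^2 + 5.12*o + 2.78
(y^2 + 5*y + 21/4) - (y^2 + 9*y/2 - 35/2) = y/2 + 91/4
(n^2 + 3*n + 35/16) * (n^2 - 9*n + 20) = n^4 - 6*n^3 - 77*n^2/16 + 645*n/16 + 175/4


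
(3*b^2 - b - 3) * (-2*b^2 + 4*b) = -6*b^4 + 14*b^3 + 2*b^2 - 12*b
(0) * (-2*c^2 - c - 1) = 0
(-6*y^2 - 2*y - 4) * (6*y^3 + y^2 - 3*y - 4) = -36*y^5 - 18*y^4 - 8*y^3 + 26*y^2 + 20*y + 16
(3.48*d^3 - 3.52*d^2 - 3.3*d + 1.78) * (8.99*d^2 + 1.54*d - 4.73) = 31.2852*d^5 - 26.2856*d^4 - 51.5482*d^3 + 27.5698*d^2 + 18.3502*d - 8.4194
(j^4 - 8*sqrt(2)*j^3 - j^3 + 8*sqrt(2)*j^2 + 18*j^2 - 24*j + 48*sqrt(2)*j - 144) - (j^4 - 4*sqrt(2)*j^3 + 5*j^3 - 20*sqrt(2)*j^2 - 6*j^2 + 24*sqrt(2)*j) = -6*j^3 - 4*sqrt(2)*j^3 + 24*j^2 + 28*sqrt(2)*j^2 - 24*j + 24*sqrt(2)*j - 144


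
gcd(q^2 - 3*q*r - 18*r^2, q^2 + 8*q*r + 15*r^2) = q + 3*r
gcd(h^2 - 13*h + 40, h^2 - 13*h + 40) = h^2 - 13*h + 40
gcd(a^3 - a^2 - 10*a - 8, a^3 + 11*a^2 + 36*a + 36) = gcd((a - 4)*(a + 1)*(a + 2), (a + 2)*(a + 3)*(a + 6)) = a + 2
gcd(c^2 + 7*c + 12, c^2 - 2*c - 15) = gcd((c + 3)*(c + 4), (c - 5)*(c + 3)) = c + 3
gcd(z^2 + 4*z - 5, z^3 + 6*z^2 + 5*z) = z + 5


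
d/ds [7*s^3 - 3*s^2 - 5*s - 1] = 21*s^2 - 6*s - 5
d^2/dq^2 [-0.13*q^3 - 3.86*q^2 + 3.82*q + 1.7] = -0.78*q - 7.72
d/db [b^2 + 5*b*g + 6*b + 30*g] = 2*b + 5*g + 6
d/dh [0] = 0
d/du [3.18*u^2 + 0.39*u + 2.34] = 6.36*u + 0.39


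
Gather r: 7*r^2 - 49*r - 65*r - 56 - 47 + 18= 7*r^2 - 114*r - 85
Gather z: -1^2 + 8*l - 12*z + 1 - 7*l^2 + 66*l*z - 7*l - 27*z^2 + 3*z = -7*l^2 + l - 27*z^2 + z*(66*l - 9)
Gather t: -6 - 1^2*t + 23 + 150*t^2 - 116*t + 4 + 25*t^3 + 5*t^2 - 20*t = 25*t^3 + 155*t^2 - 137*t + 21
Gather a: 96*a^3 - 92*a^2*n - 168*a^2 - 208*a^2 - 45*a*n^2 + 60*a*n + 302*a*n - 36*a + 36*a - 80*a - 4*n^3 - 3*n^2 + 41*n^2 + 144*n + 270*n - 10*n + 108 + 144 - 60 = 96*a^3 + a^2*(-92*n - 376) + a*(-45*n^2 + 362*n - 80) - 4*n^3 + 38*n^2 + 404*n + 192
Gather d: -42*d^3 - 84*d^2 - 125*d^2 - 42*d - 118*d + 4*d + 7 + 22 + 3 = -42*d^3 - 209*d^2 - 156*d + 32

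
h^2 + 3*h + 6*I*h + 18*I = (h + 3)*(h + 6*I)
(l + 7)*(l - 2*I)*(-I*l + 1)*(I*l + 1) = l^4 + 7*l^3 - 2*I*l^3 + l^2 - 14*I*l^2 + 7*l - 2*I*l - 14*I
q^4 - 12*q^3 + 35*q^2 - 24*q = q*(q - 8)*(q - 3)*(q - 1)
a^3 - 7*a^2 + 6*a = a*(a - 6)*(a - 1)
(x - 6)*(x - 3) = x^2 - 9*x + 18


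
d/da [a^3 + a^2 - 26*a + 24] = 3*a^2 + 2*a - 26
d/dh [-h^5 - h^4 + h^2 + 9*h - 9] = -5*h^4 - 4*h^3 + 2*h + 9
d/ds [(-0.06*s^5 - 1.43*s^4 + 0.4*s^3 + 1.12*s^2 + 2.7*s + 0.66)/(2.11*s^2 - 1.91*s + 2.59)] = (-0.3798*s^6 - 5.5762*s^5 + 8.2609*s^4 - 16.3428*s^3 - 4.7282*s^2 + 3.0164*s + 8.2536)/(4.4521*s^4 - 8.0602*s^3 + 14.5779*s^2 - 9.8938*s + 6.7081)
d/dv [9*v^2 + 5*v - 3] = 18*v + 5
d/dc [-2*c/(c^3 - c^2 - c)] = 2*(2*c - 1)/(-c^2 + c + 1)^2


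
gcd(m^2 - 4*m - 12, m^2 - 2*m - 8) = m + 2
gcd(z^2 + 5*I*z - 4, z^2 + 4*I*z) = z + 4*I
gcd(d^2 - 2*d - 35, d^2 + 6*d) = 1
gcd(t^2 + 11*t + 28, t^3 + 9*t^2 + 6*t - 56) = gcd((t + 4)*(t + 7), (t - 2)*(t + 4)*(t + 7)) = t^2 + 11*t + 28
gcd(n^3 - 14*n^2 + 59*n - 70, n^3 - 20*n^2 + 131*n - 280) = n^2 - 12*n + 35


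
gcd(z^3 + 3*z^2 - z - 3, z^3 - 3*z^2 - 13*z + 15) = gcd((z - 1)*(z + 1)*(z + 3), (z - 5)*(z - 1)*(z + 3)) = z^2 + 2*z - 3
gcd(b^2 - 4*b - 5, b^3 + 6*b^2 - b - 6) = b + 1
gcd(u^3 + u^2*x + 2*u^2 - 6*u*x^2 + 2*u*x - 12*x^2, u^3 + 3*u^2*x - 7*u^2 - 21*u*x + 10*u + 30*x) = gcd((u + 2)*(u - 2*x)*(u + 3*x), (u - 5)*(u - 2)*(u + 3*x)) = u + 3*x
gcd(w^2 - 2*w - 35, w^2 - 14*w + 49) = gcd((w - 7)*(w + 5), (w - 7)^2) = w - 7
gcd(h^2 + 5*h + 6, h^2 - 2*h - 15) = h + 3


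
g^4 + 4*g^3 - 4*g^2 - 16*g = g*(g - 2)*(g + 2)*(g + 4)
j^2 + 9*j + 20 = (j + 4)*(j + 5)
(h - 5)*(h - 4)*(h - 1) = h^3 - 10*h^2 + 29*h - 20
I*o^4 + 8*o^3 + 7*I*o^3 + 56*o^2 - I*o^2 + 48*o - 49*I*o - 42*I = (o + 6)*(o - 7*I)*(o - I)*(I*o + I)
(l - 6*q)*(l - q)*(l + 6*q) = l^3 - l^2*q - 36*l*q^2 + 36*q^3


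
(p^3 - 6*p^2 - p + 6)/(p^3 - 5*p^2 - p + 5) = (p - 6)/(p - 5)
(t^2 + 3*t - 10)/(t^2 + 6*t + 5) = (t - 2)/(t + 1)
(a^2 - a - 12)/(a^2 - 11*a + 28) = (a + 3)/(a - 7)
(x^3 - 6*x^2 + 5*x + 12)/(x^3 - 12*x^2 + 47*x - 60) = (x + 1)/(x - 5)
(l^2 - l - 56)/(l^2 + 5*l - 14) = (l - 8)/(l - 2)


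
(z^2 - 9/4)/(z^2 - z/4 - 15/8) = 2*(2*z + 3)/(4*z + 5)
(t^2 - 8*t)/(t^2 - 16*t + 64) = t/(t - 8)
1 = 1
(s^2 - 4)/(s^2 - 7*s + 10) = (s + 2)/(s - 5)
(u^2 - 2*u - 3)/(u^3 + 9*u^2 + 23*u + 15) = (u - 3)/(u^2 + 8*u + 15)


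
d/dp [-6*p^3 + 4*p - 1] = 4 - 18*p^2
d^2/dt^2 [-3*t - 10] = 0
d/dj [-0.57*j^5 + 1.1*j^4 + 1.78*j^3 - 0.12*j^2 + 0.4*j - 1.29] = -2.85*j^4 + 4.4*j^3 + 5.34*j^2 - 0.24*j + 0.4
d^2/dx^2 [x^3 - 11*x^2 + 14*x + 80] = 6*x - 22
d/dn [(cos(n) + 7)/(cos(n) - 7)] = 14*sin(n)/(cos(n) - 7)^2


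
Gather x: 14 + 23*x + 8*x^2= 8*x^2 + 23*x + 14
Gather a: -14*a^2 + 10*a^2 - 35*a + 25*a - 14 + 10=-4*a^2 - 10*a - 4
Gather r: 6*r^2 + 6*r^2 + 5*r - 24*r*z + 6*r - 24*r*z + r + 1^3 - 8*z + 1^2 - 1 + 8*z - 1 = 12*r^2 + r*(12 - 48*z)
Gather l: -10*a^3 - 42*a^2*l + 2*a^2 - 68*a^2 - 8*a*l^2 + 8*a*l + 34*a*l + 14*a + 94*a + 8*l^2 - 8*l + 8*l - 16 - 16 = -10*a^3 - 66*a^2 + 108*a + l^2*(8 - 8*a) + l*(-42*a^2 + 42*a) - 32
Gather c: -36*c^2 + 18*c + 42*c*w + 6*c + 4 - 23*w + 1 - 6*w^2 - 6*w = -36*c^2 + c*(42*w + 24) - 6*w^2 - 29*w + 5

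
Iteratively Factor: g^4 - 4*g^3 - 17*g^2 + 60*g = (g + 4)*(g^3 - 8*g^2 + 15*g) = (g - 5)*(g + 4)*(g^2 - 3*g) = g*(g - 5)*(g + 4)*(g - 3)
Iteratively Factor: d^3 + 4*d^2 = (d)*(d^2 + 4*d) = d^2*(d + 4)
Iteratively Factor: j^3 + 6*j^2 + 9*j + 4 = (j + 1)*(j^2 + 5*j + 4) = (j + 1)^2*(j + 4)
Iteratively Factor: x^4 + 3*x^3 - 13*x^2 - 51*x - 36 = (x + 1)*(x^3 + 2*x^2 - 15*x - 36) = (x + 1)*(x + 3)*(x^2 - x - 12) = (x + 1)*(x + 3)^2*(x - 4)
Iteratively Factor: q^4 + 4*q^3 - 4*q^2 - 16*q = (q - 2)*(q^3 + 6*q^2 + 8*q) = (q - 2)*(q + 4)*(q^2 + 2*q) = (q - 2)*(q + 2)*(q + 4)*(q)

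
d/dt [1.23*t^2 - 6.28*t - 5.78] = 2.46*t - 6.28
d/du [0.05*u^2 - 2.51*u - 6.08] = 0.1*u - 2.51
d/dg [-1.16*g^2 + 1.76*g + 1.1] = 1.76 - 2.32*g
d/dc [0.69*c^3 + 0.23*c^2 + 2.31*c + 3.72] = 2.07*c^2 + 0.46*c + 2.31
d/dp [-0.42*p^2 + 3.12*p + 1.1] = 3.12 - 0.84*p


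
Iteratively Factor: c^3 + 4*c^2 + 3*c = (c + 3)*(c^2 + c) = (c + 1)*(c + 3)*(c)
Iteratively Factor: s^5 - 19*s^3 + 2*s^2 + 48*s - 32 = (s - 1)*(s^4 + s^3 - 18*s^2 - 16*s + 32) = (s - 1)*(s + 4)*(s^3 - 3*s^2 - 6*s + 8) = (s - 1)*(s + 2)*(s + 4)*(s^2 - 5*s + 4) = (s - 1)^2*(s + 2)*(s + 4)*(s - 4)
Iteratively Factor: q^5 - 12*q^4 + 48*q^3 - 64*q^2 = (q - 4)*(q^4 - 8*q^3 + 16*q^2) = q*(q - 4)*(q^3 - 8*q^2 + 16*q) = q*(q - 4)^2*(q^2 - 4*q) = q^2*(q - 4)^2*(q - 4)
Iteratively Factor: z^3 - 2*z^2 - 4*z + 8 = (z + 2)*(z^2 - 4*z + 4) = (z - 2)*(z + 2)*(z - 2)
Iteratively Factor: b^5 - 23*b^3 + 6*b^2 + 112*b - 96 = (b + 4)*(b^4 - 4*b^3 - 7*b^2 + 34*b - 24) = (b - 4)*(b + 4)*(b^3 - 7*b + 6) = (b - 4)*(b + 3)*(b + 4)*(b^2 - 3*b + 2) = (b - 4)*(b - 2)*(b + 3)*(b + 4)*(b - 1)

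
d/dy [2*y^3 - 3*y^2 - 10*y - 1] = 6*y^2 - 6*y - 10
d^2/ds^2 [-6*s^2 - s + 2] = -12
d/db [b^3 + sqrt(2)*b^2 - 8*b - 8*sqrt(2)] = 3*b^2 + 2*sqrt(2)*b - 8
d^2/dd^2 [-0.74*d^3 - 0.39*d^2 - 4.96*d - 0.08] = -4.44*d - 0.78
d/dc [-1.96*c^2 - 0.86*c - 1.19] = -3.92*c - 0.86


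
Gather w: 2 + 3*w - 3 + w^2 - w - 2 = w^2 + 2*w - 3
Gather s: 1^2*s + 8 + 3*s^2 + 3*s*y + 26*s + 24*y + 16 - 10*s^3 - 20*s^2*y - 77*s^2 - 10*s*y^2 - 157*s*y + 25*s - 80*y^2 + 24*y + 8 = -10*s^3 + s^2*(-20*y - 74) + s*(-10*y^2 - 154*y + 52) - 80*y^2 + 48*y + 32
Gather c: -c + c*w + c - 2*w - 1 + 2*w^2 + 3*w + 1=c*w + 2*w^2 + w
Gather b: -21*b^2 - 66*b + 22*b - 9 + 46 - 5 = -21*b^2 - 44*b + 32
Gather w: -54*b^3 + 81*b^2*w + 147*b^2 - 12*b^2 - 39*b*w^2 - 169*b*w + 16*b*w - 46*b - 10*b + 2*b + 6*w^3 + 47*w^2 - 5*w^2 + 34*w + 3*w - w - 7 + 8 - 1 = -54*b^3 + 135*b^2 - 54*b + 6*w^3 + w^2*(42 - 39*b) + w*(81*b^2 - 153*b + 36)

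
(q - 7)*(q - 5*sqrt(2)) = q^2 - 5*sqrt(2)*q - 7*q + 35*sqrt(2)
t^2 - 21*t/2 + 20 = (t - 8)*(t - 5/2)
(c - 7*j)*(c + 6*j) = c^2 - c*j - 42*j^2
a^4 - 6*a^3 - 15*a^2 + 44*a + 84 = (a - 7)*(a - 3)*(a + 2)^2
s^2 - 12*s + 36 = (s - 6)^2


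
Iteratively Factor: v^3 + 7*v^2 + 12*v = (v + 4)*(v^2 + 3*v) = (v + 3)*(v + 4)*(v)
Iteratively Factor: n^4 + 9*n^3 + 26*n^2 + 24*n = (n + 3)*(n^3 + 6*n^2 + 8*n) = (n + 2)*(n + 3)*(n^2 + 4*n) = n*(n + 2)*(n + 3)*(n + 4)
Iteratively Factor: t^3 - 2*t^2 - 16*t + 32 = (t - 2)*(t^2 - 16) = (t - 4)*(t - 2)*(t + 4)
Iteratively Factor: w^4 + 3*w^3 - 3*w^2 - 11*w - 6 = (w - 2)*(w^3 + 5*w^2 + 7*w + 3) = (w - 2)*(w + 1)*(w^2 + 4*w + 3) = (w - 2)*(w + 1)^2*(w + 3)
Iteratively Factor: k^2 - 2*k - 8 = (k + 2)*(k - 4)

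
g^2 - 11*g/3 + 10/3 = (g - 2)*(g - 5/3)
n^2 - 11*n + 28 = (n - 7)*(n - 4)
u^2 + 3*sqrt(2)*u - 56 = (u - 4*sqrt(2))*(u + 7*sqrt(2))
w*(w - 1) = w^2 - w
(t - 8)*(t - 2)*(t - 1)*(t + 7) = t^4 - 4*t^3 - 51*t^2 + 166*t - 112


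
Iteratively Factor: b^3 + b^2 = (b)*(b^2 + b) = b^2*(b + 1)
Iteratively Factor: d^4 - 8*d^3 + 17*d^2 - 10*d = (d)*(d^3 - 8*d^2 + 17*d - 10) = d*(d - 1)*(d^2 - 7*d + 10) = d*(d - 5)*(d - 1)*(d - 2)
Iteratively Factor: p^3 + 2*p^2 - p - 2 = (p + 1)*(p^2 + p - 2) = (p + 1)*(p + 2)*(p - 1)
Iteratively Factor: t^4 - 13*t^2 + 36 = (t - 3)*(t^3 + 3*t^2 - 4*t - 12) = (t - 3)*(t + 3)*(t^2 - 4) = (t - 3)*(t + 2)*(t + 3)*(t - 2)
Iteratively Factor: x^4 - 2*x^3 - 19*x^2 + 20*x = (x + 4)*(x^3 - 6*x^2 + 5*x) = (x - 1)*(x + 4)*(x^2 - 5*x) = (x - 5)*(x - 1)*(x + 4)*(x)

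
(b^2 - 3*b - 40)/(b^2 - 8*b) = (b + 5)/b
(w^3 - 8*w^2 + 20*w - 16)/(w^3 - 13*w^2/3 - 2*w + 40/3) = 3*(w - 2)/(3*w + 5)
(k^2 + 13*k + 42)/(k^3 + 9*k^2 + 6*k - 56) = (k + 6)/(k^2 + 2*k - 8)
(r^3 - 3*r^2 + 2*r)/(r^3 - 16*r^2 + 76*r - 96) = r*(r - 1)/(r^2 - 14*r + 48)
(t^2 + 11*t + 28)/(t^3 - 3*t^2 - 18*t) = (t^2 + 11*t + 28)/(t*(t^2 - 3*t - 18))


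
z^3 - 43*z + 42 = (z - 6)*(z - 1)*(z + 7)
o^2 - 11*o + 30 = (o - 6)*(o - 5)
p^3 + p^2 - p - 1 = (p - 1)*(p + 1)^2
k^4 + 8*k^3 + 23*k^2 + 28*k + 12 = (k + 1)*(k + 2)^2*(k + 3)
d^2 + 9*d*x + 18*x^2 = (d + 3*x)*(d + 6*x)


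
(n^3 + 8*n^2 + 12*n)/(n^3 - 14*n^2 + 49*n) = (n^2 + 8*n + 12)/(n^2 - 14*n + 49)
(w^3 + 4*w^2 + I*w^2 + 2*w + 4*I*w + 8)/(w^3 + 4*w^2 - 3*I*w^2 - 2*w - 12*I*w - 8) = (w + 2*I)/(w - 2*I)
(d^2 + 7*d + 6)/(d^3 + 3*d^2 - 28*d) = (d^2 + 7*d + 6)/(d*(d^2 + 3*d - 28))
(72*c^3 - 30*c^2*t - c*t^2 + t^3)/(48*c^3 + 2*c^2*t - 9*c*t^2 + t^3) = (-24*c^2 + 2*c*t + t^2)/(-16*c^2 - 6*c*t + t^2)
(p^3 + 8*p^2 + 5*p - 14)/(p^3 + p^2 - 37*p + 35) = (p + 2)/(p - 5)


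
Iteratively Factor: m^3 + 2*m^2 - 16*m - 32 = (m + 4)*(m^2 - 2*m - 8) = (m + 2)*(m + 4)*(m - 4)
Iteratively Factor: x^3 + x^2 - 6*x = (x)*(x^2 + x - 6) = x*(x - 2)*(x + 3)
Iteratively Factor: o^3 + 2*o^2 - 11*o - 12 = (o + 1)*(o^2 + o - 12) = (o + 1)*(o + 4)*(o - 3)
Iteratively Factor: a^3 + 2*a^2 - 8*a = (a - 2)*(a^2 + 4*a) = a*(a - 2)*(a + 4)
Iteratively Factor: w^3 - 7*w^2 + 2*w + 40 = (w - 5)*(w^2 - 2*w - 8) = (w - 5)*(w - 4)*(w + 2)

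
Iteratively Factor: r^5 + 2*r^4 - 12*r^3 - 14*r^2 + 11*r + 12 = (r - 3)*(r^4 + 5*r^3 + 3*r^2 - 5*r - 4) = (r - 3)*(r - 1)*(r^3 + 6*r^2 + 9*r + 4) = (r - 3)*(r - 1)*(r + 4)*(r^2 + 2*r + 1) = (r - 3)*(r - 1)*(r + 1)*(r + 4)*(r + 1)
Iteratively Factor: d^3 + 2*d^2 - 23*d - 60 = (d - 5)*(d^2 + 7*d + 12) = (d - 5)*(d + 4)*(d + 3)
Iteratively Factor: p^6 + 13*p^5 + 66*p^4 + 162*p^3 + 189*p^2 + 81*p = (p + 3)*(p^5 + 10*p^4 + 36*p^3 + 54*p^2 + 27*p) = (p + 3)^2*(p^4 + 7*p^3 + 15*p^2 + 9*p) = p*(p + 3)^2*(p^3 + 7*p^2 + 15*p + 9) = p*(p + 1)*(p + 3)^2*(p^2 + 6*p + 9) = p*(p + 1)*(p + 3)^3*(p + 3)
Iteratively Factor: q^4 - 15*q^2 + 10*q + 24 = (q - 2)*(q^3 + 2*q^2 - 11*q - 12) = (q - 2)*(q + 4)*(q^2 - 2*q - 3) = (q - 3)*(q - 2)*(q + 4)*(q + 1)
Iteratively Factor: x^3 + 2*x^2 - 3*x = (x - 1)*(x^2 + 3*x) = x*(x - 1)*(x + 3)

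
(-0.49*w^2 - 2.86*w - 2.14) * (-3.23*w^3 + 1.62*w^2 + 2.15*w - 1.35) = 1.5827*w^5 + 8.444*w^4 + 1.2255*w^3 - 8.9543*w^2 - 0.74*w + 2.889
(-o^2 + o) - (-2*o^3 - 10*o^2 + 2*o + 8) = 2*o^3 + 9*o^2 - o - 8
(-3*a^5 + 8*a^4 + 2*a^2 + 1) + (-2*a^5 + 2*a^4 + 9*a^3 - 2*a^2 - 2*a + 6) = -5*a^5 + 10*a^4 + 9*a^3 - 2*a + 7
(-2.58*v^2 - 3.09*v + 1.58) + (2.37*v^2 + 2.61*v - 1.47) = -0.21*v^2 - 0.48*v + 0.11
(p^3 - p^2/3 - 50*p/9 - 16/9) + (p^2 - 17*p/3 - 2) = p^3 + 2*p^2/3 - 101*p/9 - 34/9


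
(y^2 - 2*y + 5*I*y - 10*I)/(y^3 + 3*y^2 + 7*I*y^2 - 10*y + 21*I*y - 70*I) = (y + 5*I)/(y^2 + y*(5 + 7*I) + 35*I)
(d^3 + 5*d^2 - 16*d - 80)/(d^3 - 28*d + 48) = (d^2 + 9*d + 20)/(d^2 + 4*d - 12)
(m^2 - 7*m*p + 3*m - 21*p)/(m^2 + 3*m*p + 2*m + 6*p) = (m^2 - 7*m*p + 3*m - 21*p)/(m^2 + 3*m*p + 2*m + 6*p)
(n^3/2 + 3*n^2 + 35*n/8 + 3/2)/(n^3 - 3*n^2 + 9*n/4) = (4*n^3 + 24*n^2 + 35*n + 12)/(2*n*(4*n^2 - 12*n + 9))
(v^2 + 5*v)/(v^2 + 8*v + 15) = v/(v + 3)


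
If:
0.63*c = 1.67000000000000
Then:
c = 2.65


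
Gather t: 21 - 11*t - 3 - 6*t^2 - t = -6*t^2 - 12*t + 18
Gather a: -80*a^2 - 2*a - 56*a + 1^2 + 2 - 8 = -80*a^2 - 58*a - 5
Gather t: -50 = -50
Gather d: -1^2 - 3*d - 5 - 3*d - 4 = -6*d - 10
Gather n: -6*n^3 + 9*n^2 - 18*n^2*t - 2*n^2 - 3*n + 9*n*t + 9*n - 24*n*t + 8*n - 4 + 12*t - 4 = -6*n^3 + n^2*(7 - 18*t) + n*(14 - 15*t) + 12*t - 8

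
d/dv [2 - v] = -1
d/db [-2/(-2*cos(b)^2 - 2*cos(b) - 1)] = 4*(sin(b) + sin(2*b))/(2*cos(b) + cos(2*b) + 2)^2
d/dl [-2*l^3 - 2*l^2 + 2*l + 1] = -6*l^2 - 4*l + 2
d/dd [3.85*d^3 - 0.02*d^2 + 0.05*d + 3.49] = 11.55*d^2 - 0.04*d + 0.05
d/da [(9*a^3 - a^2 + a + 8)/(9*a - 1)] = (162*a^3 - 36*a^2 + 2*a - 73)/(81*a^2 - 18*a + 1)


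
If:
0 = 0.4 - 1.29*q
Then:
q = 0.31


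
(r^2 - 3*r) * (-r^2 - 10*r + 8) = -r^4 - 7*r^3 + 38*r^2 - 24*r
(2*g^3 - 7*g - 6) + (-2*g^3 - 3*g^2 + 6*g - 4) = -3*g^2 - g - 10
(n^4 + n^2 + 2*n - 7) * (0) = 0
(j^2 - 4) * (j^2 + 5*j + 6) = j^4 + 5*j^3 + 2*j^2 - 20*j - 24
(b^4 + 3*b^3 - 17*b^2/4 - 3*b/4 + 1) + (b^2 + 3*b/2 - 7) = b^4 + 3*b^3 - 13*b^2/4 + 3*b/4 - 6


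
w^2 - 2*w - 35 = (w - 7)*(w + 5)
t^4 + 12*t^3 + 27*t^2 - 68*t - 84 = (t - 2)*(t + 1)*(t + 6)*(t + 7)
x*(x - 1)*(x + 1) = x^3 - x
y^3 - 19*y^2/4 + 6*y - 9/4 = (y - 3)*(y - 1)*(y - 3/4)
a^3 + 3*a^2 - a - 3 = (a - 1)*(a + 1)*(a + 3)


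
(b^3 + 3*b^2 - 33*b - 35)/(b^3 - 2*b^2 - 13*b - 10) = (b + 7)/(b + 2)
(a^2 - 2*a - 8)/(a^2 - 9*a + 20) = (a + 2)/(a - 5)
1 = 1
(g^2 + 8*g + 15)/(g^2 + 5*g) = (g + 3)/g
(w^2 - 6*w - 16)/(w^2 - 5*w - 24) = (w + 2)/(w + 3)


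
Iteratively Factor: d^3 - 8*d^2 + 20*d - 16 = (d - 4)*(d^2 - 4*d + 4) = (d - 4)*(d - 2)*(d - 2)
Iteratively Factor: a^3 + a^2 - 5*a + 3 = (a - 1)*(a^2 + 2*a - 3) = (a - 1)^2*(a + 3)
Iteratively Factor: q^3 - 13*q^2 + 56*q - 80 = (q - 5)*(q^2 - 8*q + 16) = (q - 5)*(q - 4)*(q - 4)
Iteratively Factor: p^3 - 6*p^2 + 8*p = (p)*(p^2 - 6*p + 8) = p*(p - 4)*(p - 2)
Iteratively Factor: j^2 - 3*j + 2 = (j - 2)*(j - 1)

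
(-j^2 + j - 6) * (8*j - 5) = -8*j^3 + 13*j^2 - 53*j + 30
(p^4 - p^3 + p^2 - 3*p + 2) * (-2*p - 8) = -2*p^5 - 6*p^4 + 6*p^3 - 2*p^2 + 20*p - 16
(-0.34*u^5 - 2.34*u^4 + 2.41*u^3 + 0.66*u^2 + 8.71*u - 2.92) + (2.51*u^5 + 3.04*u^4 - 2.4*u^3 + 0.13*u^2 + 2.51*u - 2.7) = 2.17*u^5 + 0.7*u^4 + 0.0100000000000002*u^3 + 0.79*u^2 + 11.22*u - 5.62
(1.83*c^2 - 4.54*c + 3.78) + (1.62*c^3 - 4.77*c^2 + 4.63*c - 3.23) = 1.62*c^3 - 2.94*c^2 + 0.0899999999999999*c + 0.55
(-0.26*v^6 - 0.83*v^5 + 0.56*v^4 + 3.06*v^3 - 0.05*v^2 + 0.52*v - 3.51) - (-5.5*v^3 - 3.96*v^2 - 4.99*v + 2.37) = -0.26*v^6 - 0.83*v^5 + 0.56*v^4 + 8.56*v^3 + 3.91*v^2 + 5.51*v - 5.88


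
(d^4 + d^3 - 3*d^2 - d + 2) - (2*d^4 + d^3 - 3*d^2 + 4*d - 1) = -d^4 - 5*d + 3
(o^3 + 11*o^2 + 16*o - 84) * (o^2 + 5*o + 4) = o^5 + 16*o^4 + 75*o^3 + 40*o^2 - 356*o - 336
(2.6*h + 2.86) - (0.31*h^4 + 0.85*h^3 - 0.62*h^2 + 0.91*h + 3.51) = -0.31*h^4 - 0.85*h^3 + 0.62*h^2 + 1.69*h - 0.65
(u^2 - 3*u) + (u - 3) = u^2 - 2*u - 3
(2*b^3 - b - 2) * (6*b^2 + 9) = 12*b^5 + 12*b^3 - 12*b^2 - 9*b - 18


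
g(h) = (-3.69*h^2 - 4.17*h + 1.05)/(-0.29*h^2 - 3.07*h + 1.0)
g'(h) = (-7.38*h - 4.17)/(-0.29*h^2 - 3.07*h + 1.0) + (0.58*h + 3.07)*(-3.69*h^2 - 4.17*h + 1.05)/(-0.29*h^2 - 3.07*h + 1.0)^2 = (10.119*h^2 - 6.771*h - 0.9465)/(0.0841*h^4 + 1.7806*h^3 + 8.8449*h^2 - 6.14*h + 1.0)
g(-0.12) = 1.10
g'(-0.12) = 0.01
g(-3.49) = -3.59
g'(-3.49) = 2.18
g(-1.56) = -0.28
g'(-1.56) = 1.33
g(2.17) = 3.61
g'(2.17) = 0.65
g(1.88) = 3.42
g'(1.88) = 0.66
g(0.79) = 2.83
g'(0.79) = 0.01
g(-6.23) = -13.10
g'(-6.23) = 5.52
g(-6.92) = -17.56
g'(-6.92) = 7.59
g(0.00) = 1.05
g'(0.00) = -0.95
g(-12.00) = 122.52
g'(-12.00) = 100.05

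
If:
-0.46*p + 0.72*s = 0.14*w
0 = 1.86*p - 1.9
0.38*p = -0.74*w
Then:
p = 1.02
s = 0.55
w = -0.52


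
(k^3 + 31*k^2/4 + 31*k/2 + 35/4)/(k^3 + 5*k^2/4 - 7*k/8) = 2*(k^2 + 6*k + 5)/(k*(2*k - 1))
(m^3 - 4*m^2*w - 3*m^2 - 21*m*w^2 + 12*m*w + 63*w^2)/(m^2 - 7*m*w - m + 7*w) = (m^2 + 3*m*w - 3*m - 9*w)/(m - 1)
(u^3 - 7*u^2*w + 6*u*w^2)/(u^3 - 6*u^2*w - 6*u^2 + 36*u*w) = (u - w)/(u - 6)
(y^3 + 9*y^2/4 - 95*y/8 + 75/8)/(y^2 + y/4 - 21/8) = (4*y^2 + 15*y - 25)/(4*y + 7)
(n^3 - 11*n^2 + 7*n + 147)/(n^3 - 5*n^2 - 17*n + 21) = (n - 7)/(n - 1)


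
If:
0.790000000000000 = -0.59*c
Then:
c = -1.34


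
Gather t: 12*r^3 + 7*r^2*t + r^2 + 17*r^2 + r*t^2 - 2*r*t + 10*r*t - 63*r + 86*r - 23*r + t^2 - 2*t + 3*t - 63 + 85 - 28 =12*r^3 + 18*r^2 + t^2*(r + 1) + t*(7*r^2 + 8*r + 1) - 6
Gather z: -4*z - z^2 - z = -z^2 - 5*z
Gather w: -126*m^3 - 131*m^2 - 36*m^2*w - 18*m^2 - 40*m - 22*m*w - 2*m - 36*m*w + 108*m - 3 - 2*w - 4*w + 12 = -126*m^3 - 149*m^2 + 66*m + w*(-36*m^2 - 58*m - 6) + 9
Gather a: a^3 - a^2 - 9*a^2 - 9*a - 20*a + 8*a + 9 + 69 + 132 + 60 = a^3 - 10*a^2 - 21*a + 270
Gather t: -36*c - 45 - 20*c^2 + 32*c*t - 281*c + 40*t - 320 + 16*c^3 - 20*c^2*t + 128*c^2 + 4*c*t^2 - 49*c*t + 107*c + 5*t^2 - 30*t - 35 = 16*c^3 + 108*c^2 - 210*c + t^2*(4*c + 5) + t*(-20*c^2 - 17*c + 10) - 400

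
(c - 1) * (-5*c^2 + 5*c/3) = -5*c^3 + 20*c^2/3 - 5*c/3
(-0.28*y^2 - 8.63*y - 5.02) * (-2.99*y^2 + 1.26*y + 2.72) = 0.8372*y^4 + 25.4509*y^3 + 3.3744*y^2 - 29.7988*y - 13.6544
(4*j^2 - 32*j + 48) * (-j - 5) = -4*j^3 + 12*j^2 + 112*j - 240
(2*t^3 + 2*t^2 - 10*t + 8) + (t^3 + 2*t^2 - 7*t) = 3*t^3 + 4*t^2 - 17*t + 8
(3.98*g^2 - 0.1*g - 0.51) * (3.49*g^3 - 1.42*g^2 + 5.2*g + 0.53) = 13.8902*g^5 - 6.0006*g^4 + 19.0581*g^3 + 2.3136*g^2 - 2.705*g - 0.2703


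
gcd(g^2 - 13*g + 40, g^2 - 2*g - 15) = g - 5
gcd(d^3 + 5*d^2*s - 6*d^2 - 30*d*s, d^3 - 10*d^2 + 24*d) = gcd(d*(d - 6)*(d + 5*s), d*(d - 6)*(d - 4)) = d^2 - 6*d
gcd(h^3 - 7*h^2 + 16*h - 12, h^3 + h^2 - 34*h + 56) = h - 2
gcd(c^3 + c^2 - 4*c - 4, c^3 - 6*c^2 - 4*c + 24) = c^2 - 4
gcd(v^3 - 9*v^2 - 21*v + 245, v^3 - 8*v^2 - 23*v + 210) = v^2 - 2*v - 35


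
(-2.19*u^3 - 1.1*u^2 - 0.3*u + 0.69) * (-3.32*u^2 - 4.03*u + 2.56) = 7.2708*u^5 + 12.4777*u^4 - 0.177399999999999*u^3 - 3.8978*u^2 - 3.5487*u + 1.7664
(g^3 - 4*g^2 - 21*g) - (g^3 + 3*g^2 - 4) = -7*g^2 - 21*g + 4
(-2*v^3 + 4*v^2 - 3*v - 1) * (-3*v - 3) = 6*v^4 - 6*v^3 - 3*v^2 + 12*v + 3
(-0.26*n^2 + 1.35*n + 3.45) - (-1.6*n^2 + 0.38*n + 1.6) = 1.34*n^2 + 0.97*n + 1.85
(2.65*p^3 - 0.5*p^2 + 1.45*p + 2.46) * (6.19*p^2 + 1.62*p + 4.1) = 16.4035*p^5 + 1.198*p^4 + 19.0305*p^3 + 15.5264*p^2 + 9.9302*p + 10.086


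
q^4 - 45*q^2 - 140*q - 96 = (q - 8)*(q + 1)*(q + 3)*(q + 4)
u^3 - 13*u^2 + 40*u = u*(u - 8)*(u - 5)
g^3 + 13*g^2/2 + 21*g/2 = g*(g + 3)*(g + 7/2)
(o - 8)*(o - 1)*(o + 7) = o^3 - 2*o^2 - 55*o + 56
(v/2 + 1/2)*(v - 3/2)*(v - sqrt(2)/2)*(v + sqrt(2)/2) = v^4/2 - v^3/4 - v^2 + v/8 + 3/8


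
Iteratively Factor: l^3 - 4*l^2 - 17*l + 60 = (l - 5)*(l^2 + l - 12) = (l - 5)*(l - 3)*(l + 4)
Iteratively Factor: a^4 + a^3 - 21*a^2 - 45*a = (a)*(a^3 + a^2 - 21*a - 45) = a*(a + 3)*(a^2 - 2*a - 15) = a*(a - 5)*(a + 3)*(a + 3)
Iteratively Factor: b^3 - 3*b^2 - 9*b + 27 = (b - 3)*(b^2 - 9) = (b - 3)^2*(b + 3)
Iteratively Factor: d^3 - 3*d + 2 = (d - 1)*(d^2 + d - 2) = (d - 1)^2*(d + 2)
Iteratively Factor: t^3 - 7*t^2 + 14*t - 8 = (t - 4)*(t^2 - 3*t + 2) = (t - 4)*(t - 2)*(t - 1)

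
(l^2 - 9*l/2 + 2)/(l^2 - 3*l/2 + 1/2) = (l - 4)/(l - 1)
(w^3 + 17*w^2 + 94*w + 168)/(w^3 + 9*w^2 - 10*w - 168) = (w + 4)/(w - 4)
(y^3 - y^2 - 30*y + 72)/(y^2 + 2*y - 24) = y - 3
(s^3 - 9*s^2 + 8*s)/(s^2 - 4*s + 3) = s*(s - 8)/(s - 3)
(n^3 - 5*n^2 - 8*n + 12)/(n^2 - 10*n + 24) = (n^2 + n - 2)/(n - 4)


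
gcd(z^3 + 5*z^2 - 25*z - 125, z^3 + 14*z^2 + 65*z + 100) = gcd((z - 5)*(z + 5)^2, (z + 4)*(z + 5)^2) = z^2 + 10*z + 25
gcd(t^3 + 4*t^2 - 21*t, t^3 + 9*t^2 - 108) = t - 3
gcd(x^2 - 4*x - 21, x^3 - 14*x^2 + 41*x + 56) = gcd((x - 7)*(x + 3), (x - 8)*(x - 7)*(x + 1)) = x - 7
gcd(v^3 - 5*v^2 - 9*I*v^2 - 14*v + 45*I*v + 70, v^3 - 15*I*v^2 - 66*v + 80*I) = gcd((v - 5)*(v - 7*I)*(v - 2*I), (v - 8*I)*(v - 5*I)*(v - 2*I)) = v - 2*I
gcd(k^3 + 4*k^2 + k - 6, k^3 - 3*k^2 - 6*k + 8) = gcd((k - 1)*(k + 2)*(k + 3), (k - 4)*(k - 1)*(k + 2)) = k^2 + k - 2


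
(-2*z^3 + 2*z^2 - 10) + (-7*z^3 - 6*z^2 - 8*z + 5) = -9*z^3 - 4*z^2 - 8*z - 5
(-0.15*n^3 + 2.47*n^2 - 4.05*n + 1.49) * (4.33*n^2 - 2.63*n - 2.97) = -0.6495*n^5 + 11.0896*n^4 - 23.5871*n^3 + 9.7673*n^2 + 8.1098*n - 4.4253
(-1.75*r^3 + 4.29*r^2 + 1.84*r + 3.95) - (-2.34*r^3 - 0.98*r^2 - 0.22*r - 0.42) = 0.59*r^3 + 5.27*r^2 + 2.06*r + 4.37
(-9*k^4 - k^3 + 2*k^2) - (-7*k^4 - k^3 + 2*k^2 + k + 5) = -2*k^4 - k - 5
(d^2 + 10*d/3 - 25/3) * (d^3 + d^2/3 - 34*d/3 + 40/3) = d^5 + 11*d^4/3 - 167*d^3/9 - 245*d^2/9 + 1250*d/9 - 1000/9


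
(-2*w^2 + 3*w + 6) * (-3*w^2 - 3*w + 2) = 6*w^4 - 3*w^3 - 31*w^2 - 12*w + 12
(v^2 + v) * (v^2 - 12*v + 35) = v^4 - 11*v^3 + 23*v^2 + 35*v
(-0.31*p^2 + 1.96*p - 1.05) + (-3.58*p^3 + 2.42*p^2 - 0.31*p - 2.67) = -3.58*p^3 + 2.11*p^2 + 1.65*p - 3.72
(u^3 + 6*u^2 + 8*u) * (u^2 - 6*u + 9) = u^5 - 19*u^3 + 6*u^2 + 72*u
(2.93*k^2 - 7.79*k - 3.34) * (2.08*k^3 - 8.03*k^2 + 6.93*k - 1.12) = 6.0944*k^5 - 39.7311*k^4 + 75.9114*k^3 - 30.4461*k^2 - 14.4214*k + 3.7408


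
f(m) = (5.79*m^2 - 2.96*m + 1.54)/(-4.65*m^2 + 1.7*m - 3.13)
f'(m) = (9.3*m - 1.7)*(5.79*m^2 - 2.96*m + 1.54)/(-4.65*m^2 + 1.7*m - 3.13)^2 + (11.58*m - 2.96)/(-4.65*m^2 + 1.7*m - 3.13)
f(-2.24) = -1.23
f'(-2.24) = 0.04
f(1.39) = -0.88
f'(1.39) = -0.33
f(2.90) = -1.12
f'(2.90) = -0.06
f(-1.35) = -1.16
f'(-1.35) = 0.15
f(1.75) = -0.98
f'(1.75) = -0.21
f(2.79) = -1.11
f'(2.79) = -0.07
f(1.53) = -0.93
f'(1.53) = -0.28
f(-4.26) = -1.26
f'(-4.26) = 0.00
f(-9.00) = -1.26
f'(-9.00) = -0.00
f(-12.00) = -1.26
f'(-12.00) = -0.00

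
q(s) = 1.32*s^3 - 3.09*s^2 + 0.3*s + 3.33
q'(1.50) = -0.06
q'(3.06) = 18.47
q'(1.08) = -1.76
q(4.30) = 52.44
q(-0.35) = 2.79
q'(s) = 3.96*s^2 - 6.18*s + 0.3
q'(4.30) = 46.95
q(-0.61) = 1.70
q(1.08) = 1.71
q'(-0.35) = 2.95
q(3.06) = 13.14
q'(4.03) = 39.71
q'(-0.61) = 5.54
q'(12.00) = 496.38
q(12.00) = 1842.93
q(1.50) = 1.28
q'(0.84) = -2.10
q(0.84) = 2.18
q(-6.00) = -394.83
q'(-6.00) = 179.94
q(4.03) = 40.75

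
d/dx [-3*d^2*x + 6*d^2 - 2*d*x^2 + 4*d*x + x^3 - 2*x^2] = -3*d^2 - 4*d*x + 4*d + 3*x^2 - 4*x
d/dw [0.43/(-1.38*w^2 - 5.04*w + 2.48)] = (1.1868*w + 2.1672)/(1.38*w^2 + 5.04*w - 2.48)^2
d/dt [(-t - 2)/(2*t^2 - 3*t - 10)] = (-2*t^2 + 3*t + (t + 2)*(4*t - 3) + 10)/(-2*t^2 + 3*t + 10)^2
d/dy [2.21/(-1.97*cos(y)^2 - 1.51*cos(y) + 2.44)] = -(8.7074*cos(y) + 3.3371)*sin(y)/(1.97*cos(y)^2 + 1.51*cos(y) - 2.44)^2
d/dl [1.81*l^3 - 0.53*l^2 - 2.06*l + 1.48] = 5.43*l^2 - 1.06*l - 2.06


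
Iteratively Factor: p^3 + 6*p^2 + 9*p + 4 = (p + 1)*(p^2 + 5*p + 4) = (p + 1)^2*(p + 4)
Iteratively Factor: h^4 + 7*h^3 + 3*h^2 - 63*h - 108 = (h + 4)*(h^3 + 3*h^2 - 9*h - 27) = (h + 3)*(h + 4)*(h^2 - 9) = (h + 3)^2*(h + 4)*(h - 3)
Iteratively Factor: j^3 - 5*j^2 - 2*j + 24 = (j + 2)*(j^2 - 7*j + 12) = (j - 3)*(j + 2)*(j - 4)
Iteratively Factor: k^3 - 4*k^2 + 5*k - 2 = (k - 2)*(k^2 - 2*k + 1) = (k - 2)*(k - 1)*(k - 1)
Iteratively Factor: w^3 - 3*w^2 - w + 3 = (w - 1)*(w^2 - 2*w - 3) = (w - 1)*(w + 1)*(w - 3)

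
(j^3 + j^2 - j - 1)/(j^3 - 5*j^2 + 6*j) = (j^3 + j^2 - j - 1)/(j*(j^2 - 5*j + 6))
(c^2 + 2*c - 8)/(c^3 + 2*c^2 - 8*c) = 1/c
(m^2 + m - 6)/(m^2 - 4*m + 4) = (m + 3)/(m - 2)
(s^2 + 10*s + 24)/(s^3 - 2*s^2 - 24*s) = (s + 6)/(s*(s - 6))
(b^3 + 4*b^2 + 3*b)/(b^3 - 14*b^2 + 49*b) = (b^2 + 4*b + 3)/(b^2 - 14*b + 49)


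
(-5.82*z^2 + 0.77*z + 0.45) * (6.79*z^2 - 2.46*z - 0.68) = -39.5178*z^4 + 19.5455*z^3 + 5.1189*z^2 - 1.6306*z - 0.306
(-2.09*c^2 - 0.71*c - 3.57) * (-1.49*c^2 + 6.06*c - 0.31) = 3.1141*c^4 - 11.6075*c^3 + 1.6646*c^2 - 21.4141*c + 1.1067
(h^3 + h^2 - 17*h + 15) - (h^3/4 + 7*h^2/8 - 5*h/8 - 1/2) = 3*h^3/4 + h^2/8 - 131*h/8 + 31/2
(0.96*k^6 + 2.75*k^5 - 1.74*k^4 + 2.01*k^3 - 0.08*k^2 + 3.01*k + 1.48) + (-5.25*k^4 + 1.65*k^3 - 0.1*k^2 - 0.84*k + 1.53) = 0.96*k^6 + 2.75*k^5 - 6.99*k^4 + 3.66*k^3 - 0.18*k^2 + 2.17*k + 3.01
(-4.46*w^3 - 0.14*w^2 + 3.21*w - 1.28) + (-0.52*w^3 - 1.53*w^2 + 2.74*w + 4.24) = -4.98*w^3 - 1.67*w^2 + 5.95*w + 2.96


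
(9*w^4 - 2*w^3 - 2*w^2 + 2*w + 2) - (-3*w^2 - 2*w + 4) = 9*w^4 - 2*w^3 + w^2 + 4*w - 2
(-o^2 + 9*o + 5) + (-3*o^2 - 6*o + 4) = -4*o^2 + 3*o + 9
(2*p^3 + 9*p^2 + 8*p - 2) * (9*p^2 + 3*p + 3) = 18*p^5 + 87*p^4 + 105*p^3 + 33*p^2 + 18*p - 6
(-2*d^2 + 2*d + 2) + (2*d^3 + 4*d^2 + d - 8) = 2*d^3 + 2*d^2 + 3*d - 6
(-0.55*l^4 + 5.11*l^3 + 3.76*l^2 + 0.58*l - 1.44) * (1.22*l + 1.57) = -0.671*l^5 + 5.3707*l^4 + 12.6099*l^3 + 6.6108*l^2 - 0.8462*l - 2.2608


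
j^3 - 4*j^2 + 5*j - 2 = (j - 2)*(j - 1)^2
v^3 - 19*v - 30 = (v - 5)*(v + 2)*(v + 3)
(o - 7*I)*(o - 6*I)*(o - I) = o^3 - 14*I*o^2 - 55*o + 42*I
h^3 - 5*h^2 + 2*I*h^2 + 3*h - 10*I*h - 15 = (h - 5)*(h - I)*(h + 3*I)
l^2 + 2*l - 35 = (l - 5)*(l + 7)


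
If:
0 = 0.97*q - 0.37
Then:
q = 0.38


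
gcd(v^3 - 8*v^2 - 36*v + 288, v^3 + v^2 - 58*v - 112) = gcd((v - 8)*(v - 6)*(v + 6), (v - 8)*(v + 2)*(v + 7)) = v - 8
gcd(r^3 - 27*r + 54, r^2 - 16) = 1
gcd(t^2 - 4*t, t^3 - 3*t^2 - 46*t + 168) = t - 4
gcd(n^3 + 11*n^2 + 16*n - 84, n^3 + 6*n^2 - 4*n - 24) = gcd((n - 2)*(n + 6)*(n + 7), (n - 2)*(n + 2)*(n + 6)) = n^2 + 4*n - 12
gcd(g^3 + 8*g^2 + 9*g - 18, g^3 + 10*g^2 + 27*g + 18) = g^2 + 9*g + 18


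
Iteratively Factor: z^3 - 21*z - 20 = (z + 4)*(z^2 - 4*z - 5) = (z + 1)*(z + 4)*(z - 5)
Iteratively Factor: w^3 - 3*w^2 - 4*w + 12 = (w + 2)*(w^2 - 5*w + 6) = (w - 2)*(w + 2)*(w - 3)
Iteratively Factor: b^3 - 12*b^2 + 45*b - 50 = (b - 2)*(b^2 - 10*b + 25) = (b - 5)*(b - 2)*(b - 5)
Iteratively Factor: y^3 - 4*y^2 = (y)*(y^2 - 4*y) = y^2*(y - 4)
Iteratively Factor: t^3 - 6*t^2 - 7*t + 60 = (t - 5)*(t^2 - t - 12) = (t - 5)*(t - 4)*(t + 3)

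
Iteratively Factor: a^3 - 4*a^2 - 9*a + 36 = (a - 3)*(a^2 - a - 12) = (a - 4)*(a - 3)*(a + 3)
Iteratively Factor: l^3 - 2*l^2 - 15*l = (l)*(l^2 - 2*l - 15) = l*(l + 3)*(l - 5)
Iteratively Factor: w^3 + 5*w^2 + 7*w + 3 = (w + 3)*(w^2 + 2*w + 1) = (w + 1)*(w + 3)*(w + 1)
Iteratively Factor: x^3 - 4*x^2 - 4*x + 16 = (x + 2)*(x^2 - 6*x + 8) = (x - 4)*(x + 2)*(x - 2)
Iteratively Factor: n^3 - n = (n - 1)*(n^2 + n) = n*(n - 1)*(n + 1)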